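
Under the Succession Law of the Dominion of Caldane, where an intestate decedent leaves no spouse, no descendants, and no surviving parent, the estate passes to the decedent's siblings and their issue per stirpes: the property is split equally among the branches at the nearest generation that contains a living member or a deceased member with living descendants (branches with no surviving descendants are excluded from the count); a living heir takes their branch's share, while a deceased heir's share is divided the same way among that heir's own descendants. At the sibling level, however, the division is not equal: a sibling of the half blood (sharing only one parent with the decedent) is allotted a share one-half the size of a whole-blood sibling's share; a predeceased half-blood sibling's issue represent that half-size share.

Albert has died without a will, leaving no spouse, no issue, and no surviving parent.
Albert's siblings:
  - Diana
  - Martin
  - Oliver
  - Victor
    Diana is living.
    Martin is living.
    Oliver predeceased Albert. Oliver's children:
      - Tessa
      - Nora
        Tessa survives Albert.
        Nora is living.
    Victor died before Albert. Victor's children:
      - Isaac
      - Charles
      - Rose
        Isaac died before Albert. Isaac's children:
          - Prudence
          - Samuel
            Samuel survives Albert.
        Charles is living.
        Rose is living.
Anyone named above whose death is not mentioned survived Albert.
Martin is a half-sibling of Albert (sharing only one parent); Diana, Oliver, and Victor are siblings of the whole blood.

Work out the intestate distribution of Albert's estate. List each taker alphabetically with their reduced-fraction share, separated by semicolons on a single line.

Charles 2/21; Diana 2/7; Martin 1/7; Nora 1/7; Prudence 1/21; Rose 2/21; Samuel 1/21; Tessa 1/7

No spouse, descendants, or parent survives, so the estate passes to Albert's siblings per stirpes.
Half-blood siblings count for one-half the weight of whole-blood siblings at the initial division.
Dividing 1 in proportion to weights (total weight 7/2): Diana (weight 1) → 2/7; Martin (weight 1/2) → 1/7; Oliver (weight 1) → 2/7; Victor (weight 1) → 2/7.
Diana is living and takes 2/7.
Martin is living and takes 1/7.
Oliver predeceased; the 2/7 allotted to Oliver's branch passes to Oliver's issue by representation.
The 2/7 is divided into 2 equal shares of 1/7 among Tessa, Nora.
Tessa is living and takes 1/7.
Nora is living and takes 1/7.
Victor predeceased; the 2/7 allotted to Victor's branch passes to Victor's issue by representation.
The 2/7 is divided into 3 equal shares of 2/21 among Isaac, Charles, Rose.
Isaac predeceased; the 2/21 allotted to Isaac's branch passes to Isaac's issue by representation.
The 2/21 is divided into 2 equal shares of 1/21 among Prudence, Samuel.
Prudence is living and takes 1/21.
Samuel is living and takes 1/21.
Charles is living and takes 2/21.
Rose is living and takes 2/21.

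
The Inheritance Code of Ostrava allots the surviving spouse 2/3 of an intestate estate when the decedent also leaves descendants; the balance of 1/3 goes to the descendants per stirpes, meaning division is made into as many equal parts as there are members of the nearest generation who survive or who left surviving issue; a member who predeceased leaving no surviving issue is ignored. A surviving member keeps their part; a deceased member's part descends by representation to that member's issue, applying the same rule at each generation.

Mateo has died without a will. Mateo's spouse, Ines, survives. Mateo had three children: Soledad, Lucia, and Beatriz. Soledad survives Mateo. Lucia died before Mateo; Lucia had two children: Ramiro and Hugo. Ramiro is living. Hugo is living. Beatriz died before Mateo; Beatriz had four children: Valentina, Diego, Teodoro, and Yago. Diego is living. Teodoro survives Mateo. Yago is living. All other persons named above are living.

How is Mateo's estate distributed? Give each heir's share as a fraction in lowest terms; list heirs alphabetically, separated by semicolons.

Diego 1/36; Hugo 1/18; Ines 2/3; Ramiro 1/18; Soledad 1/9; Teodoro 1/36; Valentina 1/36; Yago 1/36

Ines, as surviving spouse, takes 2/3.
The remaining 1/3 passes to Mateo's descendants per stirpes.
The 1/3 is divided into 3 equal shares of 1/9 among Soledad, Lucia, Beatriz.
Soledad is living and takes 1/9.
Lucia predeceased; the 1/9 allotted to Lucia's branch passes to Lucia's issue by representation.
The 1/9 is divided into 2 equal shares of 1/18 among Ramiro, Hugo.
Ramiro is living and takes 1/18.
Hugo is living and takes 1/18.
Beatriz predeceased; the 1/9 allotted to Beatriz's branch passes to Beatriz's issue by representation.
The 1/9 is divided into 4 equal shares of 1/36 among Valentina, Diego, Teodoro, Yago.
Valentina is living and takes 1/36.
Diego is living and takes 1/36.
Teodoro is living and takes 1/36.
Yago is living and takes 1/36.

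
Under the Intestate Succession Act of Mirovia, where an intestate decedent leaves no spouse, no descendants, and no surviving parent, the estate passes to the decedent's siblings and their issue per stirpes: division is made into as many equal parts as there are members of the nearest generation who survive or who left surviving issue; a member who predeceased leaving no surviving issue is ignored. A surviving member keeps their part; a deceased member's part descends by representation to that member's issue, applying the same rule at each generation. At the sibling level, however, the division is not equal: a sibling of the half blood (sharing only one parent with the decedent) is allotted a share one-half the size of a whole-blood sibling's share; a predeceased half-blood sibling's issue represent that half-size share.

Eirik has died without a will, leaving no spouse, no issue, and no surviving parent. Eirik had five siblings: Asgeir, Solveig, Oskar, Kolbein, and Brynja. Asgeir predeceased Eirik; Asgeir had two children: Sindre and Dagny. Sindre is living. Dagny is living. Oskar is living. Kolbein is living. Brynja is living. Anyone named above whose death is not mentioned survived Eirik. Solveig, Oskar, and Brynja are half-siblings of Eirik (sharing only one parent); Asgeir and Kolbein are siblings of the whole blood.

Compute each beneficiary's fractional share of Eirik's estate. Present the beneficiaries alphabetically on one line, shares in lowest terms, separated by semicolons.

No spouse, descendants, or parent survives, so the estate passes to Eirik's siblings per stirpes.
Half-blood siblings count for one-half the weight of whole-blood siblings at the initial division.
Dividing 1 in proportion to weights (total weight 7/2): Asgeir (weight 1) → 2/7; Solveig (weight 1/2) → 1/7; Oskar (weight 1/2) → 1/7; Kolbein (weight 1) → 2/7; Brynja (weight 1/2) → 1/7.
Asgeir predeceased; the 2/7 allotted to Asgeir's branch passes to Asgeir's issue by representation.
The 2/7 is divided into 2 equal shares of 1/7 among Sindre, Dagny.
Sindre is living and takes 1/7.
Dagny is living and takes 1/7.
Solveig is living and takes 1/7.
Oskar is living and takes 1/7.
Kolbein is living and takes 2/7.
Brynja is living and takes 1/7.

Brynja 1/7; Dagny 1/7; Kolbein 2/7; Oskar 1/7; Sindre 1/7; Solveig 1/7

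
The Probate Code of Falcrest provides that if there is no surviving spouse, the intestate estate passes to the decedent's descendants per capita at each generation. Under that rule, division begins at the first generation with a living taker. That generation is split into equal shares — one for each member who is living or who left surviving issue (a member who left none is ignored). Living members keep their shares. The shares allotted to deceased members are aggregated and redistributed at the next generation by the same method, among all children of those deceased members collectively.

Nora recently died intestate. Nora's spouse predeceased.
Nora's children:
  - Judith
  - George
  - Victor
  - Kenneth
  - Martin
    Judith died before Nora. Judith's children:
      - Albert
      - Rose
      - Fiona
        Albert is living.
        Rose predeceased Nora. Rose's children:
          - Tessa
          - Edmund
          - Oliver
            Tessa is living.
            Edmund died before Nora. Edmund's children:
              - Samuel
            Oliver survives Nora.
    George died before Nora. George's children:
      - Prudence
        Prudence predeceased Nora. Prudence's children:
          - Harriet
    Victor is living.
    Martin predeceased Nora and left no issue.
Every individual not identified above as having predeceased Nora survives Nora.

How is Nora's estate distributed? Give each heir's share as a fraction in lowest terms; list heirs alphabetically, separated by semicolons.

There is no surviving spouse, so the entire estate passes to Nora's descendants per capita at each generation.
At generation 1 (Judith, George, Victor, Kenneth) there are 4 shares of (1)/4 = 1/4 each.
Living: Victor and Kenneth — each takes 1/4.
Deceased: Judith and George. Their combined 1/2 is pooled and carried to generation 2.
At generation 2 (Albert, Rose, Fiona, Prudence) there are 4 shares of (1/2)/4 = 1/8 each.
Living: Albert and Fiona — each takes 1/8.
Deceased: Rose and Prudence. Their combined 1/4 is pooled and carried to generation 3.
At generation 3 (Tessa, Edmund, Oliver, Harriet) there are 4 shares of (1/4)/4 = 1/16 each.
Living: Tessa, Oliver, and Harriet — each takes 1/16.
Deceased: Edmund. That 1/16 share is carried to generation 4.
At generation 4 (Samuel) there are 1 shares of (1/16)/1 = 1/16 each.
Living: Samuel — each takes 1/16.

Albert 1/8; Fiona 1/8; Harriet 1/16; Kenneth 1/4; Oliver 1/16; Samuel 1/16; Tessa 1/16; Victor 1/4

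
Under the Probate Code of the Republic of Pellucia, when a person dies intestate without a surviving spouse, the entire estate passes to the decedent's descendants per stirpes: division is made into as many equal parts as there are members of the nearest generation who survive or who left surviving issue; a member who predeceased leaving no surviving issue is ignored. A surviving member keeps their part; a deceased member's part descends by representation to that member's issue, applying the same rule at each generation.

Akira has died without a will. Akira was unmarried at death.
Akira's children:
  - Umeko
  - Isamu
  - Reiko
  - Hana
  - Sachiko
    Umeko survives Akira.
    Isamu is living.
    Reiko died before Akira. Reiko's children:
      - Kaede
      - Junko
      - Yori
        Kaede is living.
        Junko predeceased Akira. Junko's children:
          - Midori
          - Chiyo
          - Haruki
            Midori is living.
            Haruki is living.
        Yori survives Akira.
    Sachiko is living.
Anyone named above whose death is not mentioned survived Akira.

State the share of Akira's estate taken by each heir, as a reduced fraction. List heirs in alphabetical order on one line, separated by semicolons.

There is no surviving spouse, so the entire estate passes to Akira's descendants per stirpes.
The estate is divided into 5 equal shares of 1/5 among Umeko, Isamu, Reiko, Hana, Sachiko.
Umeko is living and takes 1/5.
Isamu is living and takes 1/5.
Reiko predeceased; the 1/5 allotted to Reiko's branch passes to Reiko's issue by representation.
The 1/5 is divided into 3 equal shares of 1/15 among Kaede, Junko, Yori.
Kaede is living and takes 1/15.
Junko predeceased; the 1/15 allotted to Junko's branch passes to Junko's issue by representation.
The 1/15 is divided into 3 equal shares of 1/45 among Midori, Chiyo, Haruki.
Midori is living and takes 1/45.
Chiyo is living and takes 1/45.
Haruki is living and takes 1/45.
Yori is living and takes 1/15.
Hana is living and takes 1/5.
Sachiko is living and takes 1/5.

Chiyo 1/45; Hana 1/5; Haruki 1/45; Isamu 1/5; Kaede 1/15; Midori 1/45; Sachiko 1/5; Umeko 1/5; Yori 1/15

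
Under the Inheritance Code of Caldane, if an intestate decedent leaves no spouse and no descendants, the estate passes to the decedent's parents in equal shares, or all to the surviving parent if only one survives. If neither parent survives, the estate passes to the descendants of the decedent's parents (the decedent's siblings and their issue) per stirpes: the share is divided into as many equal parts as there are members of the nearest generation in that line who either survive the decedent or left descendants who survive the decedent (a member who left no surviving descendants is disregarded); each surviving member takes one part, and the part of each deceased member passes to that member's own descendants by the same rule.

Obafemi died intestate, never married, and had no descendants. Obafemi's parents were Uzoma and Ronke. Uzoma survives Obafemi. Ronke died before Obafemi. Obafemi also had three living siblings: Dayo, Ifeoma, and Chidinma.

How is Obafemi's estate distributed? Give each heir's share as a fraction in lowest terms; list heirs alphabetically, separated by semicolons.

Only one parent, Uzoma, survives, so Uzoma takes the entire estate. The siblings take nothing because a surviving parent has priority.

Uzoma 1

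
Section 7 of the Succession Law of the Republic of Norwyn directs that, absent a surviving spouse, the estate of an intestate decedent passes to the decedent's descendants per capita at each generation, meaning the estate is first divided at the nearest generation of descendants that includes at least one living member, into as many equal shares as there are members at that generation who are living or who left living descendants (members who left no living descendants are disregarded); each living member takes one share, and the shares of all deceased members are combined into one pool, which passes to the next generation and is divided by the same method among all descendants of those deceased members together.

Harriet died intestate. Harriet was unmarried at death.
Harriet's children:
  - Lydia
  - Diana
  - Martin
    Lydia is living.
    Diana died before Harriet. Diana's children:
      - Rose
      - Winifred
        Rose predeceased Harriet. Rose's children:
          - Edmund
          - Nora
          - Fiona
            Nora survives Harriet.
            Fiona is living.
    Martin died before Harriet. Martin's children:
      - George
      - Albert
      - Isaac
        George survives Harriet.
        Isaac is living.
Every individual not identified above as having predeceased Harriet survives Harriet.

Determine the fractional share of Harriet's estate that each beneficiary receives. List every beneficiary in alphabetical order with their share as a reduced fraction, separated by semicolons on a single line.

Albert 2/15; Edmund 2/45; Fiona 2/45; George 2/15; Isaac 2/15; Lydia 1/3; Nora 2/45; Winifred 2/15

There is no surviving spouse, so the entire estate passes to Harriet's descendants per capita at each generation.
At generation 1 (Lydia, Diana, Martin) there are 3 shares of (1)/3 = 1/3 each.
Living: Lydia — each takes 1/3.
Deceased: Diana and Martin. Their combined 2/3 is pooled and carried to generation 2.
At generation 2 (Rose, Winifred, George, Albert, Isaac) there are 5 shares of (2/3)/5 = 2/15 each.
Living: Winifred, George, Albert, and Isaac — each takes 2/15.
Deceased: Rose. That 2/15 share is carried to generation 3.
At generation 3 (Edmund, Nora, Fiona) there are 3 shares of (2/15)/3 = 2/45 each.
Living: Edmund, Nora, and Fiona — each takes 2/45.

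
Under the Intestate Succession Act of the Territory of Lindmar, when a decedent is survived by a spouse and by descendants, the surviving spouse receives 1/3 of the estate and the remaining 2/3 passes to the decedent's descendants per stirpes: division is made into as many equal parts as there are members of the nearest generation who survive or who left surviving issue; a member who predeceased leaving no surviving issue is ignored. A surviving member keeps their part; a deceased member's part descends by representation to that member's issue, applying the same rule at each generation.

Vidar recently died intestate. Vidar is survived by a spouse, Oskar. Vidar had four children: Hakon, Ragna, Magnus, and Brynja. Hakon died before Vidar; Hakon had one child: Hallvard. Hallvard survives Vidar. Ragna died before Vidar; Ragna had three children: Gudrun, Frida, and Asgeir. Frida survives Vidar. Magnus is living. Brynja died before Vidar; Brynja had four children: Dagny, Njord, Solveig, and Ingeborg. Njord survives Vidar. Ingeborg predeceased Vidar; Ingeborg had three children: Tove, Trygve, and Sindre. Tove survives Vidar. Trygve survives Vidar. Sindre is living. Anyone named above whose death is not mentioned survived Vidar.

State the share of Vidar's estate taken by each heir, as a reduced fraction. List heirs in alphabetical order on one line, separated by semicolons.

Oskar, as surviving spouse, takes 1/3.
The remaining 2/3 passes to Vidar's descendants per stirpes.
The 2/3 is divided into 4 equal shares of 1/6 among Hakon, Ragna, Magnus, Brynja.
Hakon predeceased; the 1/6 allotted to Hakon's branch passes to Hakon's issue by representation.
Hallvard is the sole taker at this level and receives the full 1/6.
Ragna predeceased; the 1/6 allotted to Ragna's branch passes to Ragna's issue by representation.
The 1/6 is divided into 3 equal shares of 1/18 among Gudrun, Frida, Asgeir.
Gudrun is living and takes 1/18.
Frida is living and takes 1/18.
Asgeir is living and takes 1/18.
Magnus is living and takes 1/6.
Brynja predeceased; the 1/6 allotted to Brynja's branch passes to Brynja's issue by representation.
The 1/6 is divided into 4 equal shares of 1/24 among Dagny, Njord, Solveig, Ingeborg.
Dagny is living and takes 1/24.
Njord is living and takes 1/24.
Solveig is living and takes 1/24.
Ingeborg predeceased; the 1/24 allotted to Ingeborg's branch passes to Ingeborg's issue by representation.
The 1/24 is divided into 3 equal shares of 1/72 among Tove, Trygve, Sindre.
Tove is living and takes 1/72.
Trygve is living and takes 1/72.
Sindre is living and takes 1/72.

Asgeir 1/18; Dagny 1/24; Frida 1/18; Gudrun 1/18; Hallvard 1/6; Magnus 1/6; Njord 1/24; Oskar 1/3; Sindre 1/72; Solveig 1/24; Tove 1/72; Trygve 1/72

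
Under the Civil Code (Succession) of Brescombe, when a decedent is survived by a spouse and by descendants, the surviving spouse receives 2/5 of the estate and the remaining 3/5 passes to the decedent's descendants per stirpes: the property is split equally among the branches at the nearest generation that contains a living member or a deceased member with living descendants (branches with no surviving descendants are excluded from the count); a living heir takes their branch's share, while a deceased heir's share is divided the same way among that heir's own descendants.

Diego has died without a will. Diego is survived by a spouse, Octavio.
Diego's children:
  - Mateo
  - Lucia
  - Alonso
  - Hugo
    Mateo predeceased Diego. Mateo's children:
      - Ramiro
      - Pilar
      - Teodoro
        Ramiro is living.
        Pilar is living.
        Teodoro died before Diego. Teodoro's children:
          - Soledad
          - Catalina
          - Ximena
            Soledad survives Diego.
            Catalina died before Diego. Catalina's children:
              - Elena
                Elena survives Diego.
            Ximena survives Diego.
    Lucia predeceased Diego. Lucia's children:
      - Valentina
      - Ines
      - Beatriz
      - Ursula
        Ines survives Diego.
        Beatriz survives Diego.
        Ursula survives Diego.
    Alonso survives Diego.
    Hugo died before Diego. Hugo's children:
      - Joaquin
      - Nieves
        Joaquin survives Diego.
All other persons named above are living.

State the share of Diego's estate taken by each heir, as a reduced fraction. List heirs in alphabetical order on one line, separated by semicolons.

Octavio, as surviving spouse, takes 2/5.
The remaining 3/5 passes to Diego's descendants per stirpes.
The 3/5 is divided into 4 equal shares of 3/20 among Mateo, Lucia, Alonso, Hugo.
Mateo predeceased; the 3/20 allotted to Mateo's branch passes to Mateo's issue by representation.
The 3/20 is divided into 3 equal shares of 1/20 among Ramiro, Pilar, Teodoro.
Ramiro is living and takes 1/20.
Pilar is living and takes 1/20.
Teodoro predeceased; the 1/20 allotted to Teodoro's branch passes to Teodoro's issue by representation.
The 1/20 is divided into 3 equal shares of 1/60 among Soledad, Catalina, Ximena.
Soledad is living and takes 1/60.
Catalina predeceased; the 1/60 allotted to Catalina's branch passes to Catalina's issue by representation.
Elena is the sole taker at this level and receives the full 1/60.
Ximena is living and takes 1/60.
Lucia predeceased; the 3/20 allotted to Lucia's branch passes to Lucia's issue by representation.
The 3/20 is divided into 4 equal shares of 3/80 among Valentina, Ines, Beatriz, Ursula.
Valentina is living and takes 3/80.
Ines is living and takes 3/80.
Beatriz is living and takes 3/80.
Ursula is living and takes 3/80.
Alonso is living and takes 3/20.
Hugo predeceased; the 3/20 allotted to Hugo's branch passes to Hugo's issue by representation.
The 3/20 is divided into 2 equal shares of 3/40 among Joaquin, Nieves.
Joaquin is living and takes 3/40.
Nieves is living and takes 3/40.

Alonso 3/20; Beatriz 3/80; Elena 1/60; Ines 3/80; Joaquin 3/40; Nieves 3/40; Octavio 2/5; Pilar 1/20; Ramiro 1/20; Soledad 1/60; Ursula 3/80; Valentina 3/80; Ximena 1/60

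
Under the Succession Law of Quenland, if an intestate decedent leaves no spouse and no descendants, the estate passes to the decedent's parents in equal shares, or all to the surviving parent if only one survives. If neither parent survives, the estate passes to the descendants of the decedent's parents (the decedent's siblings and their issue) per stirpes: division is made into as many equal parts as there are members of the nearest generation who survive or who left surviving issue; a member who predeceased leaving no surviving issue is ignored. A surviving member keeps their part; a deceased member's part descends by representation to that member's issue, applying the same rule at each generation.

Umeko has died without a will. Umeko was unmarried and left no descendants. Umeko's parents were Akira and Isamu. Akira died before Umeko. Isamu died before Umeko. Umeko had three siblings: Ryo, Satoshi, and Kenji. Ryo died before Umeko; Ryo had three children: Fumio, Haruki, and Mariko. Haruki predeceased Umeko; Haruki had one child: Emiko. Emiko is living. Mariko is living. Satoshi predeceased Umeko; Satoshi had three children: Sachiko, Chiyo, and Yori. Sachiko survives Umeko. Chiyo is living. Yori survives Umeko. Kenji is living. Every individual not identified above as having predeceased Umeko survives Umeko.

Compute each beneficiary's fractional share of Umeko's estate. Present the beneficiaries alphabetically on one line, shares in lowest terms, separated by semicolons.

Neither parent survives and there are no descendants, so the estate passes to Umeko's siblings and their issue per stirpes.
The estate is divided into 3 equal shares of 1/3 among Ryo, Satoshi, Kenji.
Ryo predeceased; the 1/3 allotted to Ryo's branch passes to Ryo's issue by representation.
The 1/3 is divided into 3 equal shares of 1/9 among Fumio, Haruki, Mariko.
Fumio is living and takes 1/9.
Haruki predeceased; the 1/9 allotted to Haruki's branch passes to Haruki's issue by representation.
Emiko is the sole taker at this level and receives the full 1/9.
Mariko is living and takes 1/9.
Satoshi predeceased; the 1/3 allotted to Satoshi's branch passes to Satoshi's issue by representation.
The 1/3 is divided into 3 equal shares of 1/9 among Sachiko, Chiyo, Yori.
Sachiko is living and takes 1/9.
Chiyo is living and takes 1/9.
Yori is living and takes 1/9.
Kenji is living and takes 1/3.

Chiyo 1/9; Emiko 1/9; Fumio 1/9; Kenji 1/3; Mariko 1/9; Sachiko 1/9; Yori 1/9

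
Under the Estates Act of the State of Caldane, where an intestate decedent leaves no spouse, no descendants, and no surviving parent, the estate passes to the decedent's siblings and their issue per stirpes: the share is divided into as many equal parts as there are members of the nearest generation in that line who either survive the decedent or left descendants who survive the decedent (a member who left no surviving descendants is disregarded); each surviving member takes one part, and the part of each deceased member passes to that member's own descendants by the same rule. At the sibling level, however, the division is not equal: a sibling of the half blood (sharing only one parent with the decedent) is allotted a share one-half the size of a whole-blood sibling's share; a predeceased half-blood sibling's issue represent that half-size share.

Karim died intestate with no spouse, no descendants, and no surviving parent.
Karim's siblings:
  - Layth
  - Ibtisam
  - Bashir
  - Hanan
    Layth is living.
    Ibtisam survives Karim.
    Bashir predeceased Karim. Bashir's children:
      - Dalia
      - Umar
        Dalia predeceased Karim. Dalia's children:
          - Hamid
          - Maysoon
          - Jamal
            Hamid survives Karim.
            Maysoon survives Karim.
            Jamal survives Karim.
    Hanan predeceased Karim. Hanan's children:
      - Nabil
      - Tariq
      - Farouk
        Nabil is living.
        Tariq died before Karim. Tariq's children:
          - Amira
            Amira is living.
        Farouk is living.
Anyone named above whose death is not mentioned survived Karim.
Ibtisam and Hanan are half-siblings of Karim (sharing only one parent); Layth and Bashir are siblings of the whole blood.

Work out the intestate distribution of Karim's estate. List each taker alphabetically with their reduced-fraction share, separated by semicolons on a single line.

Amira 1/18; Farouk 1/18; Hamid 1/18; Ibtisam 1/6; Jamal 1/18; Layth 1/3; Maysoon 1/18; Nabil 1/18; Umar 1/6

No spouse, descendants, or parent survives, so the estate passes to Karim's siblings per stirpes.
Half-blood siblings count for one-half the weight of whole-blood siblings at the initial division.
Dividing 1 in proportion to weights (total weight 3): Layth (weight 1) → 1/3; Ibtisam (weight 1/2) → 1/6; Bashir (weight 1) → 1/3; Hanan (weight 1/2) → 1/6.
Layth is living and takes 1/3.
Ibtisam is living and takes 1/6.
Bashir predeceased; the 1/3 allotted to Bashir's branch passes to Bashir's issue by representation.
The 1/3 is divided into 2 equal shares of 1/6 among Dalia, Umar.
Dalia predeceased; the 1/6 allotted to Dalia's branch passes to Dalia's issue by representation.
The 1/6 is divided into 3 equal shares of 1/18 among Hamid, Maysoon, Jamal.
Hamid is living and takes 1/18.
Maysoon is living and takes 1/18.
Jamal is living and takes 1/18.
Umar is living and takes 1/6.
Hanan predeceased; the 1/6 allotted to Hanan's branch passes to Hanan's issue by representation.
The 1/6 is divided into 3 equal shares of 1/18 among Nabil, Tariq, Farouk.
Nabil is living and takes 1/18.
Tariq predeceased; the 1/18 allotted to Tariq's branch passes to Tariq's issue by representation.
Amira is the sole taker at this level and receives the full 1/18.
Farouk is living and takes 1/18.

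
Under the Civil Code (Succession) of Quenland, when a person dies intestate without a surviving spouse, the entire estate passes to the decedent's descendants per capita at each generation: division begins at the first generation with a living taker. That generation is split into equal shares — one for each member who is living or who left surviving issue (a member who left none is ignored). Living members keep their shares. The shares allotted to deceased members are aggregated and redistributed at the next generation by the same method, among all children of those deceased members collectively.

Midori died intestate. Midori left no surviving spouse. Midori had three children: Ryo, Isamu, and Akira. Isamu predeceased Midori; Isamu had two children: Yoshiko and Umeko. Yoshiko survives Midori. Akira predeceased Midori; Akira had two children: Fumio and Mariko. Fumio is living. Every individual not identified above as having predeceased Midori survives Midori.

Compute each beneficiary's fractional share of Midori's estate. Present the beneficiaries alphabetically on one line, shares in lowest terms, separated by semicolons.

Fumio 1/6; Mariko 1/6; Ryo 1/3; Umeko 1/6; Yoshiko 1/6

There is no surviving spouse, so the entire estate passes to Midori's descendants per capita at each generation.
At generation 1 (Ryo, Isamu, Akira) there are 3 shares of (1)/3 = 1/3 each.
Living: Ryo — each takes 1/3.
Deceased: Isamu and Akira. Their combined 2/3 is pooled and carried to generation 2.
At generation 2 (Yoshiko, Umeko, Fumio, Mariko) there are 4 shares of (2/3)/4 = 1/6 each.
Living: Yoshiko, Umeko, Fumio, and Mariko — each takes 1/6.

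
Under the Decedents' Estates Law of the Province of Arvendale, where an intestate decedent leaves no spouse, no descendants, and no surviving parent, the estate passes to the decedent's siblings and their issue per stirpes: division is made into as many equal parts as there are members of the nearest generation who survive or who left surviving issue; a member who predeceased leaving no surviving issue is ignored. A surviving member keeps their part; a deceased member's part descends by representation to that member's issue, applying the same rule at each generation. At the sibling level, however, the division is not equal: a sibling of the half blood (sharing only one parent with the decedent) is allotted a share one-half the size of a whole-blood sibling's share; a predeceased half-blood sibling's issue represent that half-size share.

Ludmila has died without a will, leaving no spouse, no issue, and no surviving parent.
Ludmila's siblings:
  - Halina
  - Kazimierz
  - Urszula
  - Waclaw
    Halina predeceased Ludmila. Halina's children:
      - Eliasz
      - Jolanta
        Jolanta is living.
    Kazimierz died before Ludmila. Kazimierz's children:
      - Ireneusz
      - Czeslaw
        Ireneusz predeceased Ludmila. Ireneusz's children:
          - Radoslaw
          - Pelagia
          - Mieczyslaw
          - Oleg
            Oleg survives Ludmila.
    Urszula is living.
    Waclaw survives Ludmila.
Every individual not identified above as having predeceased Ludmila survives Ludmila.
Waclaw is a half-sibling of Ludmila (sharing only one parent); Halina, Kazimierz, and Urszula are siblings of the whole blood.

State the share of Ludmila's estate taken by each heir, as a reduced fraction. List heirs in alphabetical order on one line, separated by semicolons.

No spouse, descendants, or parent survives, so the estate passes to Ludmila's siblings per stirpes.
Half-blood siblings count for one-half the weight of whole-blood siblings at the initial division.
Dividing 1 in proportion to weights (total weight 7/2): Halina (weight 1) → 2/7; Kazimierz (weight 1) → 2/7; Urszula (weight 1) → 2/7; Waclaw (weight 1/2) → 1/7.
Halina predeceased; the 2/7 allotted to Halina's branch passes to Halina's issue by representation.
The 2/7 is divided into 2 equal shares of 1/7 among Eliasz, Jolanta.
Eliasz is living and takes 1/7.
Jolanta is living and takes 1/7.
Kazimierz predeceased; the 2/7 allotted to Kazimierz's branch passes to Kazimierz's issue by representation.
The 2/7 is divided into 2 equal shares of 1/7 among Ireneusz, Czeslaw.
Ireneusz predeceased; the 1/7 allotted to Ireneusz's branch passes to Ireneusz's issue by representation.
The 1/7 is divided into 4 equal shares of 1/28 among Radoslaw, Pelagia, Mieczyslaw, Oleg.
Radoslaw is living and takes 1/28.
Pelagia is living and takes 1/28.
Mieczyslaw is living and takes 1/28.
Oleg is living and takes 1/28.
Czeslaw is living and takes 1/7.
Urszula is living and takes 2/7.
Waclaw is living and takes 1/7.

Czeslaw 1/7; Eliasz 1/7; Jolanta 1/7; Mieczyslaw 1/28; Oleg 1/28; Pelagia 1/28; Radoslaw 1/28; Urszula 2/7; Waclaw 1/7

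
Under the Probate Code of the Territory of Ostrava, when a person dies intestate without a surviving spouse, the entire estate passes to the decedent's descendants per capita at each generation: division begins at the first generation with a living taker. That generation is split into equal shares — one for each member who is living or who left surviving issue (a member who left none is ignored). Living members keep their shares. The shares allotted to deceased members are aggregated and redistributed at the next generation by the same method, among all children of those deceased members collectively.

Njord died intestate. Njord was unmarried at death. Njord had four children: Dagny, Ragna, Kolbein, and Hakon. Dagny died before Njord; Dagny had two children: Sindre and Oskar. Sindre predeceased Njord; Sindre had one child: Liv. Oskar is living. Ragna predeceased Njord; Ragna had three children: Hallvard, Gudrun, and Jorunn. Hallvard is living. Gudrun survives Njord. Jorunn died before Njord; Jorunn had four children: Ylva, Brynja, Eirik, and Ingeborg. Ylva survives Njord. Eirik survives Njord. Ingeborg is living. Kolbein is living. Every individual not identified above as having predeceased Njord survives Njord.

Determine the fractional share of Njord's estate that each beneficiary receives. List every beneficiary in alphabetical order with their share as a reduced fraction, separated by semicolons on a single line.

There is no surviving spouse, so the entire estate passes to Njord's descendants per capita at each generation.
At generation 1 (Dagny, Ragna, Kolbein, Hakon) there are 4 shares of (1)/4 = 1/4 each.
Living: Kolbein and Hakon — each takes 1/4.
Deceased: Dagny and Ragna. Their combined 1/2 is pooled and carried to generation 2.
At generation 2 (Sindre, Oskar, Hallvard, Gudrun, Jorunn) there are 5 shares of (1/2)/5 = 1/10 each.
Living: Oskar, Hallvard, and Gudrun — each takes 1/10.
Deceased: Sindre and Jorunn. Their combined 1/5 is pooled and carried to generation 3.
At generation 3 (Liv, Ylva, Brynja, Eirik, Ingeborg) there are 5 shares of (1/5)/5 = 1/25 each.
Living: Liv, Ylva, Brynja, Eirik, and Ingeborg — each takes 1/25.

Brynja 1/25; Eirik 1/25; Gudrun 1/10; Hakon 1/4; Hallvard 1/10; Ingeborg 1/25; Kolbein 1/4; Liv 1/25; Oskar 1/10; Ylva 1/25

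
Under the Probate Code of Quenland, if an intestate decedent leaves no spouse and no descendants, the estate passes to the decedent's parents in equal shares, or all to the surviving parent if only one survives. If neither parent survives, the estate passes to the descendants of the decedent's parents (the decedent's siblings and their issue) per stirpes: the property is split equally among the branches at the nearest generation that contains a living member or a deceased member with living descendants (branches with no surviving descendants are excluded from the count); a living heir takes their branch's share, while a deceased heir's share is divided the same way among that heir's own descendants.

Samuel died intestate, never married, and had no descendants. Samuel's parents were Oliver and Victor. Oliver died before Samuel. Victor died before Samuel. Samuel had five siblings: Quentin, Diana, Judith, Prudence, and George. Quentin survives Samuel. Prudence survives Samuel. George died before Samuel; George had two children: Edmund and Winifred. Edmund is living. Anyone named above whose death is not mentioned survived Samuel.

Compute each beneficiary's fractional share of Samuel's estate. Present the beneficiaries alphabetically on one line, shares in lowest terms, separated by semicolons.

Neither parent survives and there are no descendants, so the estate passes to Samuel's siblings and their issue per stirpes.
The estate is divided into 5 equal shares of 1/5 among Quentin, Diana, Judith, Prudence, George.
Quentin is living and takes 1/5.
Diana is living and takes 1/5.
Judith is living and takes 1/5.
Prudence is living and takes 1/5.
George predeceased; the 1/5 allotted to George's branch passes to George's issue by representation.
The 1/5 is divided into 2 equal shares of 1/10 among Edmund, Winifred.
Edmund is living and takes 1/10.
Winifred is living and takes 1/10.

Diana 1/5; Edmund 1/10; Judith 1/5; Prudence 1/5; Quentin 1/5; Winifred 1/10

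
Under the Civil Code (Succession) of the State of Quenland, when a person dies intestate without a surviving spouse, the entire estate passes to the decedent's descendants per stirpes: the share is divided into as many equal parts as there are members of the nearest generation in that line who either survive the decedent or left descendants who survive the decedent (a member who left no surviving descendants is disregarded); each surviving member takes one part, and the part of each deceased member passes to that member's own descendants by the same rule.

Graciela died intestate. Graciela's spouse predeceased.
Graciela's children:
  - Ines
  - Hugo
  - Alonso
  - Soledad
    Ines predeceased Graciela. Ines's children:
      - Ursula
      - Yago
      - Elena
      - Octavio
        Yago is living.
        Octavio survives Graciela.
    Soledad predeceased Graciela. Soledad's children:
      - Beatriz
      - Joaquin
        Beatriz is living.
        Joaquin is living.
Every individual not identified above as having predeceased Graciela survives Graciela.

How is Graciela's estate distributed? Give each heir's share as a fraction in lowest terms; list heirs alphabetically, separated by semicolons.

There is no surviving spouse, so the entire estate passes to Graciela's descendants per stirpes.
The estate is divided into 4 equal shares of 1/4 among Ines, Hugo, Alonso, Soledad.
Ines predeceased; the 1/4 allotted to Ines's branch passes to Ines's issue by representation.
The 1/4 is divided into 4 equal shares of 1/16 among Ursula, Yago, Elena, Octavio.
Ursula is living and takes 1/16.
Yago is living and takes 1/16.
Elena is living and takes 1/16.
Octavio is living and takes 1/16.
Hugo is living and takes 1/4.
Alonso is living and takes 1/4.
Soledad predeceased; the 1/4 allotted to Soledad's branch passes to Soledad's issue by representation.
The 1/4 is divided into 2 equal shares of 1/8 among Beatriz, Joaquin.
Beatriz is living and takes 1/8.
Joaquin is living and takes 1/8.

Alonso 1/4; Beatriz 1/8; Elena 1/16; Hugo 1/4; Joaquin 1/8; Octavio 1/16; Ursula 1/16; Yago 1/16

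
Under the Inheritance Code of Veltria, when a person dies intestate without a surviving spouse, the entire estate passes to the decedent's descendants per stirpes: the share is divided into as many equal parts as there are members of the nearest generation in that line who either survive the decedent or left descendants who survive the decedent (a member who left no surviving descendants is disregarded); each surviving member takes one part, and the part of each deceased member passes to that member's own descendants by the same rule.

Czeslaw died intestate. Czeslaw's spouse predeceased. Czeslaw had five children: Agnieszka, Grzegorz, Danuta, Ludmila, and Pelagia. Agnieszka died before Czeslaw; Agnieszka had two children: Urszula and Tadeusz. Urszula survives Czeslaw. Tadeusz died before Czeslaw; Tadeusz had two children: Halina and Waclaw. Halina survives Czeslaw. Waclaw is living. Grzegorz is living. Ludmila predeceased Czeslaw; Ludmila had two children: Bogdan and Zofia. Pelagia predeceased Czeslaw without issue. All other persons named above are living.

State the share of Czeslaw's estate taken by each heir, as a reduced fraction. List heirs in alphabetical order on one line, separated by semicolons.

Bogdan 1/8; Danuta 1/4; Grzegorz 1/4; Halina 1/16; Urszula 1/8; Waclaw 1/16; Zofia 1/8

There is no surviving spouse, so the entire estate passes to Czeslaw's descendants per stirpes.
Pelagia left no surviving issue, so that branch lapses and is disregarded.
The estate is divided into 4 equal shares of 1/4 among Agnieszka, Grzegorz, Danuta, Ludmila.
Agnieszka predeceased; the 1/4 allotted to Agnieszka's branch passes to Agnieszka's issue by representation.
The 1/4 is divided into 2 equal shares of 1/8 among Urszula, Tadeusz.
Urszula is living and takes 1/8.
Tadeusz predeceased; the 1/8 allotted to Tadeusz's branch passes to Tadeusz's issue by representation.
The 1/8 is divided into 2 equal shares of 1/16 among Halina, Waclaw.
Halina is living and takes 1/16.
Waclaw is living and takes 1/16.
Grzegorz is living and takes 1/4.
Danuta is living and takes 1/4.
Ludmila predeceased; the 1/4 allotted to Ludmila's branch passes to Ludmila's issue by representation.
The 1/4 is divided into 2 equal shares of 1/8 among Bogdan, Zofia.
Bogdan is living and takes 1/8.
Zofia is living and takes 1/8.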